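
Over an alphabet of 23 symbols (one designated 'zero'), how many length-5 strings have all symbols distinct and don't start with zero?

First digit: 22 (nonzero). Second: 22 (not first). Third: 21, etc.
Total: 22 x 22 x 21 x 20 x 19.

Final answer: 3862320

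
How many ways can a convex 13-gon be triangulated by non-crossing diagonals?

The structures are counted by the Catalan number C_n. Here n = 13 - 2 = 11.
C_n = C(2n,n) - C(2n,n+1), so C_{11} = C(22,11) - C(22,12) = 705432 - 646646.

Final answer: C_{11} = 58786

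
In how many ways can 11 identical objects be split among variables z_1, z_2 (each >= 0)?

Stars and bars with 11 stars and 1 bars:
C(11+2-1, 2-1) = C(12,1).

Final answer: C(12,1) = 12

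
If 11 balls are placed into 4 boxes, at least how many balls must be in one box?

By the pigeonhole principle: ceiling(11/4).

Final answer: 3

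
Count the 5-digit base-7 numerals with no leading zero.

These are the integers in [7^4, 7^5), so the count is 7^5 - 7^4 = 6 x 7^4.

Final answer: 14406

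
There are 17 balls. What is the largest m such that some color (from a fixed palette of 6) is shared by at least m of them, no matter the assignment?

There are 6 possible values for color (from a fixed palette of 6). With 17 balls and 6 categories, by pigeonhole: ceiling(17/6).

Final answer: 3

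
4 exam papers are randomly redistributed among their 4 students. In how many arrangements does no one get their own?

Use the recurrence D(n) = (n-1)(D(n-1) + D(n-2)) with D(0)=1, D(1)=0.
D(2) = 1 x (0 + 1) = 1
D(3) = 2 x (1 + 0) = 2
D(4) = 3 x (D(3) + D(2)) = 3 x (2 + 1)

Final answer: D(4) = 9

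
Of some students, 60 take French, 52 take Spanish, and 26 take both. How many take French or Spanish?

|A union B| = |A| + |B| - |A intersect B| = 60 + 52 - 26.

Final answer: 86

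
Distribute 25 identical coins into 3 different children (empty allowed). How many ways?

Stars and bars: C(n+k-1, k-1) = C(27,2).

Final answer: C(27,2) = 351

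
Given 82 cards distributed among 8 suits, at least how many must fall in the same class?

By pigeonhole with 82 objects and 8 categories: ceiling(82/8).

Final answer: 11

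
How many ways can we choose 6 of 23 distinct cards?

C(23,6) = 23!/(6! x (23-6)!).

Final answer: C(23,6) = 100947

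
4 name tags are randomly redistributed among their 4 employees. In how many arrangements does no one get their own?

D(n) = (n-1)(D(n-1) + D(n-2)), D(0)=1, D(1)=0.
D(2) = 1 x (0 + 1) = 1
D(3) = 2 x (1 + 0) = 2
D(4) = 3 x (D(3) + D(2)) = 3 x (2 + 1)

Final answer: D(4) = 9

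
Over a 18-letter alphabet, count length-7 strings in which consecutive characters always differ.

First character: 18 choices. Each subsequent: 17 choices (must differ from the previous one).
Total: 18 x 17^6.

Final answer: 18 x 17^{6} = 434476242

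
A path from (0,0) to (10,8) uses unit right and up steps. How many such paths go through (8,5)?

Paths (0,0)->(8,5): C(13,5) = 1287.
Paths (8,5)->(10,8): C(5,3) = 10.
By multiplication principle: 1287 x 10.

Final answer: 12870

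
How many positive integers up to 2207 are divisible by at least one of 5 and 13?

Multiples of 5: 441. Multiples of 13: 169. Of both (lcm=65): 33.
By inclusion-exclusion: 441 + 169 - 33.

Final answer: 577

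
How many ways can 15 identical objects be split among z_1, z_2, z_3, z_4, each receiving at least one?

Substitute z'_i = z_i - 1 (so z'_i >= 0). Then sum z'_i = 15 - 4 = 11.
Stars and bars: C(11+4-1, 4-1) = C(14,3).

Final answer: C(14,3) = 364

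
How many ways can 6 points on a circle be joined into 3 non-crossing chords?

This is a standard Catalan-number count: the answer is C_n. Here n = 6/2 = 3.
C_n = C(2n,n) - C(2n,n+1), so C_{3} = C(6,3) - C(6,4) = 20 - 15.

Final answer: C_{3} = 5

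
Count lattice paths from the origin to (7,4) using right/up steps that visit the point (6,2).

Paths (0,0)->(6,2): C(8,2) = 28.
Paths (6,2)->(7,4): C(3,2) = 3.
By multiplication principle: 28 x 3.

Final answer: 84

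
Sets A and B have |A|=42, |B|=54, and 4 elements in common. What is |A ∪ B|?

|A union B| = |A| + |B| - |A intersect B| = 42 + 54 - 4.

Final answer: 92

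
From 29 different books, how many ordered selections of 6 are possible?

P(29,6) = 29!/(29-6)! = 29!/23!.

Final answer: P(29,6) = 342014400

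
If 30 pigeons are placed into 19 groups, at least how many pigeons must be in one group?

By the pigeonhole principle: ceiling(30/19).

Final answer: 2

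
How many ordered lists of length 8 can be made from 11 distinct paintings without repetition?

P(11,8) = 11!/(11-8)! = 11!/3!.

Final answer: P(11,8) = 6652800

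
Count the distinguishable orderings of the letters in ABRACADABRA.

Letters (A:5, B:2, C:1, D:1, R:2). Total letters: 11.
Permutations = 11!/(5! x 2! x 2!).

Final answer: 83160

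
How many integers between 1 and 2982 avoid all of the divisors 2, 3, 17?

|div by 2|=1491, |div by 3|=994, |div by 17|=175.
|div by 2&3|=497, |div by 2&17|=87, |div by 3&17|=58, |div by all|=29.
By inclusion-exclusion, divisible by at least one: 1491+994+175-497-87-58+29 = 2047.
Not divisible by any: 2982 - 2047.

Final answer: 935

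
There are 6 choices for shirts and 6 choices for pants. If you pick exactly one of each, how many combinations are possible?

By the multiplication principle: 6 x 6.

Final answer: 36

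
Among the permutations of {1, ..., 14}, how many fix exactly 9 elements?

Choose which 9 elements are fixed: C(14,9) = 2002.
Derange the remaining 5 using D(j) = (j-1)(D(j-1) + D(j-2)), D(0)=1, D(1)=0: D(2)=1, D(3)=2, D(4)=9, D(5)=44.
Total: 2002 x 44.

Final answer: C(14,9) D(5) = 88088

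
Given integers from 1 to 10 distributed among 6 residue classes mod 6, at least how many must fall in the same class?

By pigeonhole with 10 objects and 6 categories: ceiling(10/6).

Final answer: 2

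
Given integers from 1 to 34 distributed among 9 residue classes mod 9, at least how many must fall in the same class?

By pigeonhole with 34 objects and 9 categories: ceiling(34/9).

Final answer: 4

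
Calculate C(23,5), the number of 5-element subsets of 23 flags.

C(23,5) = 23!/(5! x (23-5)!).

Final answer: C(23,5) = 33649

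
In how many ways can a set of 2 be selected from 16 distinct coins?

C(16,2) = 16!/(2! x (16-2)!).

Final answer: C(16,2) = 120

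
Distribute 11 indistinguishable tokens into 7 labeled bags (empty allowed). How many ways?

Stars and bars: C(n+k-1, k-1) = C(17,6).

Final answer: C(17,6) = 12376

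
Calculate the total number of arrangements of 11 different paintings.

The number of ways to arrange 11 distinct objects is 11!.

Final answer: 11! = 39916800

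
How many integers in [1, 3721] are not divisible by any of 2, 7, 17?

|div by 2|=1860, |div by 7|=531, |div by 17|=218.
|div by 2&7|=265, |div by 2&17|=109, |div by 7&17|=31, |div by all|=15.
By inclusion-exclusion, divisible by at least one: 1860+531+218-265-109-31+15 = 2219.
Not divisible by any: 3721 - 2219.

Final answer: 1502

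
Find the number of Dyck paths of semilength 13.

Total monotonic paths to (13,13): C(26,13) = 10400600.
Reflecting each bad path at its first crossing gives a bijection with paths to (12,14): C(26,14) = 9657700.
Valid Dyck paths: 10400600 - 9657700.
(Check: C(26,13) - C(26,14) = C(26,13)/14, the Catalan number C_{13}.)

Final answer: C_{13} = 742900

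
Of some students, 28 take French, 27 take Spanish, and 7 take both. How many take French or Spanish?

|A union B| = |A| + |B| - |A intersect B| = 28 + 27 - 7.

Final answer: 48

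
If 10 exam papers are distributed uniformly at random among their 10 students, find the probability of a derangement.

Use the recurrence D(n) = (n-1)(D(n-1) + D(n-2)) with D(0)=1, D(1)=0.
Building up: D(2)=1, D(3)=2, D(4)=9, D(5)=44, D(6)=265, D(7)=1854, D(8)=14833, D(9)=133496, D(10)=1334961.
Total arrangements: 10! = 3628800.
Probability = D(10)/10! = 16481/44800.

Final answer: D(10)/10! = 1334961/3628800 = 0.367879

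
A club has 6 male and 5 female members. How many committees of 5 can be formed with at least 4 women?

Sum over valid woman counts:
C(5,4)C(6,1) = 30
C(5,5)C(6,0) = 1
Total: 30 + 1.

Final answer: 31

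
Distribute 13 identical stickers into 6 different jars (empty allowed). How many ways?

Stars and bars: C(n+k-1, k-1) = C(18,5).

Final answer: C(18,5) = 8568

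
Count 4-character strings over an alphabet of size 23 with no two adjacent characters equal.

First character: 23 choices. Each subsequent: 22 choices (must differ from the previous one).
Total: 23 x 22^3.

Final answer: 23 x 22^{3} = 244904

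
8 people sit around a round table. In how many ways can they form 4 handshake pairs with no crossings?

This is counted by the nth Catalan number C_n. Here n = 8/2 = 4.
C_n = (2n)!/(n!(n+1)!), so C_{4} = 8!/(4! x 5!) = C(8,4)/5 = 70/5.

Final answer: C_{4} = 14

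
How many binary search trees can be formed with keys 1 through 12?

This is counted by the nth Catalan number C_n. Here n = 12.
C_n = C(2n,n) - C(2n,n+1), so C_{12} = C(24,12) - C(24,13) = 2704156 - 2496144.

Final answer: C_{12} = 208012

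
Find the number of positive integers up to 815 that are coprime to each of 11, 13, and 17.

|div by 11|=74, |div by 13|=62, |div by 17|=47.
|div by 11&13|=5, |div by 11&17|=4, |div by 13&17|=3, |div by all|=0.
By inclusion-exclusion, divisible by at least one: 74+62+47-5-4-3+0 = 171.
Not divisible by any: 815 - 171.

Final answer: 644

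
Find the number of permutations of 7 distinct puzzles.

The number of ways to arrange 7 distinct objects is 7!.

Final answer: 7! = 5040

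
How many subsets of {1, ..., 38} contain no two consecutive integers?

Condition on whether n belongs to the subset: if not, any valid subset of {1, ..., n-1} works (a(n-1)); if so, n-1 is excluded and the rest is a valid subset of {1, ..., n-2} (a(n-2)). Hence a(n) = a(n-1) + a(n-2), a(1)=2, a(2)=3.
Iterating the recurrence: a(1)=2, a(2)=3, a(3)=5, a(4)=8, a(5)=13, a(6)=21, a(7)=34, a(8)=55, a(9)=89, a(10)=144, a(11)=233, a(12)=377, a(13)=610, a(14)=987, a(15)=1597, a(16)=2584, a(17)=4181, a(18)=6765, a(19)=10946, a(20)=17711, a(21)=28657, a(22)=46368, a(23)=75025, a(24)=121393, a(25)=196418, a(26)=317811, a(27)=514229, a(28)=832040, a(29)=1346269, a(30)=2178309, a(31)=3524578, a(32)=5702887, a(33)=9227465, a(34)=14930352, a(35)=24157817, a(36)=39088169, a(37)=63245986, a(38)=102334155.

Final answer: 102334155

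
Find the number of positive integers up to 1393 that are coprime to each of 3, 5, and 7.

|div by 3|=464, |div by 5|=278, |div by 7|=199.
|div by 3&5|=92, |div by 3&7|=66, |div by 5&7|=39, |div by all|=13.
By inclusion-exclusion, divisible by at least one: 464+278+199-92-66-39+13 = 757.
Not divisible by any: 1393 - 757.

Final answer: 636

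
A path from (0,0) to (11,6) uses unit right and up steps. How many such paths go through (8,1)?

Paths (0,0)->(8,1): C(9,1) = 9.
Paths (8,1)->(11,6): C(8,5) = 56.
By multiplication principle: 9 x 56.

Final answer: 504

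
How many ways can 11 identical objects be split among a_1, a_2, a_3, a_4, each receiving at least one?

Substitute a'_i = a_i - 1 (so a'_i >= 0). Then sum a'_i = 11 - 4 = 7.
Stars and bars: C(7+4-1, 4-1) = C(10,3).

Final answer: C(10,3) = 120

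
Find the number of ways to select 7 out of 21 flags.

C(21,7) = 21!/(7! x (21-7)!).

Final answer: C(21,7) = 116280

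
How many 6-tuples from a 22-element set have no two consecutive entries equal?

Let g(n) count such strings. g(1) = 22, and each valid string of length n-1 extends in 21 ways (any symbol but the last), so g(n) = 21 g(n-1).
Total: g(6) = 22 x 21^5.

Final answer: 22 x 21^{5} = 89850222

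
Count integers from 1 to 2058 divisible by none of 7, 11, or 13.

|div by 7|=294, |div by 11|=187, |div by 13|=158.
|div by 7&11|=26, |div by 7&13|=22, |div by 11&13|=14, |div by all|=2.
By inclusion-exclusion, divisible by at least one: 294+187+158-26-22-14+2 = 579.
Not divisible by any: 2058 - 579.

Final answer: 1479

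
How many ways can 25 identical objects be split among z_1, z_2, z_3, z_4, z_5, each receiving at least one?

Substitute z'_i = z_i - 1 (so z'_i >= 0). Then sum z'_i = 25 - 5 = 20.
Stars and bars: C(20+5-1, 5-1) = C(24,4).

Final answer: C(24,4) = 10626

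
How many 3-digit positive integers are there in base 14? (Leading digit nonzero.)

Leading digit: 13 options (nonzero). Other 2 digit(s): 14 options each.
Total: 13 x 14^2.

Final answer: 2548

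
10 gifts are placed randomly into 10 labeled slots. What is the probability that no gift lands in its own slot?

Derangements satisfy D(n) = (n-1)(D(n-1) + D(n-2)), starting from D(0)=1, D(1)=0.
Building up: D(2)=1, D(3)=2, D(4)=9, D(5)=44, D(6)=265, D(7)=1854, D(8)=14833, D(9)=133496, D(10)=1334961.
Total arrangements: 10! = 3628800.
Probability = D(10)/10! = 16481/44800.

Final answer: D(10)/10! = 1334961/3628800 = 0.367879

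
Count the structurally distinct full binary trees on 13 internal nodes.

The structures are counted by the Catalan number C_n. Here n = 13.
Using C_0 = 1 and C_(k+1) = C_k x 2(2k+1)/(k+2), build up term by term: C_1=1, C_2=2, C_3=5, C_4=14, C_5=42, C_6=132, C_7=429, C_8=1430, C_9=4862, C_10=16796, C_11=58786, C_12=208012, C_13=742900.

Final answer: C_{13} = 742900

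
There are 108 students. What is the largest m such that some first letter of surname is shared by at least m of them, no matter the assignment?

There are 26 possible values for first letter of surname. With 108 students and 26 categories, by pigeonhole: ceiling(108/26).

Final answer: 5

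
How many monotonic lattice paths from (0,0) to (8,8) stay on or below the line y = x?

Total monotonic paths to (8,8): C(16,8) = 12870.
Reflecting each bad path at its first crossing gives a bijection with paths to (7,9): C(16,9) = 11440.
Valid Dyck paths: 12870 - 11440.
(Check: C(16,8) - C(16,9) = C(16,8)/9, the Catalan number C_{8}.)

Final answer: C_{8} = 1430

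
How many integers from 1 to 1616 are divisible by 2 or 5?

Multiples of 2: 808. Multiples of 5: 323. Of both (lcm=10): 161.
By inclusion-exclusion: 808 + 323 - 161.

Final answer: 970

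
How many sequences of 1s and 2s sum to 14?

Let f(n) be the number of climbs. Removing the last move (1 or 2 steps) gives f(n) = f(n-1) + f(n-2); base cases f(1)=1, f(2)=2.
Computing successive values: f(1)=1, f(2)=2, f(3)=3, f(4)=5, f(5)=8, f(6)=13, f(7)=21, f(8)=34, f(9)=55, f(10)=89, f(11)=144, f(12)=233, f(13)=377, f(14)=610.

Final answer: 610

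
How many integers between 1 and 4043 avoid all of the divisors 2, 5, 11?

|div by 2|=2021, |div by 5|=808, |div by 11|=367.
|div by 2&5|=404, |div by 2&11|=183, |div by 5&11|=73, |div by all|=36.
By inclusion-exclusion, divisible by at least one: 2021+808+367-404-183-73+36 = 2572.
Not divisible by any: 4043 - 2572.

Final answer: 1471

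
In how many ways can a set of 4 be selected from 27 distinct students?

C(27,4) = 27!/(4! x 23!).

Final answer: \binom{27}{4} = 17550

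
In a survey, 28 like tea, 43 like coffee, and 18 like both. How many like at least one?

|A union B| = |A| + |B| - |A intersect B| = 28 + 43 - 18.

Final answer: 53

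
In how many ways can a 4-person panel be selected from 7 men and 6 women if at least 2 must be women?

Sum over valid woman counts:
C(6,2)C(7,2) = 315
C(6,3)C(7,1) = 140
C(6,4)C(7,0) = 15
Total: 315 + 140 + 15.

Final answer: 470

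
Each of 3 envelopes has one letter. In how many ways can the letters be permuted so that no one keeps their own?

Use the recurrence D(n) = (n-1)(D(n-1) + D(n-2)) with D(0)=1, D(1)=0.
D(2) = 1 x (0 + 1) = 1
D(3) = 2 x (D(2) + D(1)) = 2 x (1 + 0)

Final answer: D(3) = 2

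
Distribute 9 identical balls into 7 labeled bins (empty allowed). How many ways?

Stars and bars: C(n+k-1, k-1) = C(15,6).

Final answer: C(15,6) = 5005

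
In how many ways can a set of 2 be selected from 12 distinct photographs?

C(12,2) = 12!/(2! x (12-2)!).

Final answer: C(12,2) = 66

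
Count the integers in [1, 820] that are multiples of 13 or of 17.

Multiples of 13: 63. Multiples of 17: 48. Of both (lcm=221): 3.
By inclusion-exclusion: 63 + 48 - 3.

Final answer: 108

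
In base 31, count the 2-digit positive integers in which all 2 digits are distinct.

The leading digit has 30 choices (anything but zero); the next has 30 (anything but the first), then 29, and so on, one fewer each time.
Total: 30 x 30.

Final answer: 900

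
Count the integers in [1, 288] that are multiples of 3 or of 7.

Multiples of 3: 96. Multiples of 7: 41. Of both (lcm=21): 13.
By inclusion-exclusion: 96 + 41 - 13.

Final answer: 124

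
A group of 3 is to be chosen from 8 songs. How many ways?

C(8,3) = 8!/(3! x 5!).

Final answer: \binom{8}{3} = 56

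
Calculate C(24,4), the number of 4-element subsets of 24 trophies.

C(24,4) = 24!/(4! x 20!).

Final answer: \binom{24}{4} = 10626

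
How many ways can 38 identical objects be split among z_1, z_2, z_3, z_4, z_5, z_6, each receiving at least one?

Substitute z'_i = z_i - 1 (so z'_i >= 0). Then sum z'_i = 38 - 6 = 32.
Stars and bars: C(32+6-1, 6-1) = C(37,5).

Final answer: C(37,5) = 435897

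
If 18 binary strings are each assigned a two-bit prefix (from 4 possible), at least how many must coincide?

There are 4 possible values for two-bit prefix. With 18 binary strings and 4 categories, by pigeonhole: ceiling(18/4).

Final answer: 5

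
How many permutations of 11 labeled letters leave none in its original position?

D(n) = (n-1)(D(n-1) + D(n-2)), D(0)=1, D(1)=0.
D(2) = 1 x (0 + 1) = 1
D(3) = 2 x (1 + 0) = 2
D(4) = 3 x (2 + 1) = 9
D(5) = 4 x (9 + 2) = 44
D(6) = 5 x (44 + 9) = 265
D(7) = 6 x (265 + 44) = 1854
D(8) = 7 x (1854 + 265) = 14833
D(9) = 8 x (14833 + 1854) = 133496
D(10) = 9 x (133496 + 14833) = 1334961
D(11) = 10 x (D(10) + D(9)) = 10 x (1334961 + 133496)

Final answer: D(11) = 14684570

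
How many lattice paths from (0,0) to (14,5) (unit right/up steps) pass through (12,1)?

Paths (0,0)->(12,1): C(13,1) = 13.
Paths (12,1)->(14,5): C(6,4) = 15.
By multiplication principle: 13 x 15.

Final answer: 195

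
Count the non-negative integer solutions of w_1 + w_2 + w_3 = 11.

Stars and bars with 11 stars and 2 bars:
C(11+3-1, 3-1) = C(13,2).

Final answer: C(13,2) = 78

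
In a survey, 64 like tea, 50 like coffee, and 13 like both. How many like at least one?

|A union B| = |A| + |B| - |A intersect B| = 64 + 50 - 13.

Final answer: 101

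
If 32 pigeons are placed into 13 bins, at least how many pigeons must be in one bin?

By the pigeonhole principle: ceiling(32/13).

Final answer: 3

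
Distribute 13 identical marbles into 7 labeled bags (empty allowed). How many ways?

Stars and bars: C(n+k-1, k-1) = C(19,6).

Final answer: C(19,6) = 27132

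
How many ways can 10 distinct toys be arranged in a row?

The number of ways to arrange 10 distinct objects is 10!.

Final answer: 10! = 3628800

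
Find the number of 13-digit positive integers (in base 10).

These are the integers in [10^12, 10^13), so the count is 10^13 - 10^12 = 9 x 10^12.

Final answer: 9000000000000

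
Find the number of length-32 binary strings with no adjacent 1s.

Let a(n) count valid strings. If the last bit is 0 the prefix is any valid string of length n-1; if it is 1 the string must end in 01 with a valid prefix of length n-2. So a(n) = a(n-1) + a(n-2), a(1)=2, a(2)=3.
Iterating the recurrence: a(1)=2, a(2)=3, a(3)=5, a(4)=8, a(5)=13, a(6)=21, a(7)=34, a(8)=55, a(9)=89, a(10)=144, a(11)=233, a(12)=377, a(13)=610, a(14)=987, a(15)=1597, a(16)=2584, a(17)=4181, a(18)=6765, a(19)=10946, a(20)=17711, a(21)=28657, a(22)=46368, a(23)=75025, a(24)=121393, a(25)=196418, a(26)=317811, a(27)=514229, a(28)=832040, a(29)=1346269, a(30)=2178309, a(31)=3524578, a(32)=5702887.

Final answer: 5702887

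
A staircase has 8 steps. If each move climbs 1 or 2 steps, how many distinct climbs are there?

Let f(n) be the number of climbs. Removing the last move (1 or 2 steps) gives f(n) = f(n-1) + f(n-2); base cases f(1)=1, f(2)=2.
Building up term by term: f(1)=1, f(2)=2, f(3)=3, f(4)=5, f(5)=8, f(6)=13, f(7)=21, f(8)=34.

Final answer: 34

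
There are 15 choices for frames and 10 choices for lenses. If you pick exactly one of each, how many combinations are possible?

By the multiplication principle: 15 x 10.

Final answer: 150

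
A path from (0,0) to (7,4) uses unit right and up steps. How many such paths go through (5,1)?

Paths (0,0)->(5,1): C(6,1) = 6.
Paths (5,1)->(7,4): C(5,3) = 10.
By multiplication principle: 6 x 10.

Final answer: 60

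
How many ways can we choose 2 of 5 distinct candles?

C(5,2) = 5!/(2! x (5-2)!).

Final answer: C(5,2) = 10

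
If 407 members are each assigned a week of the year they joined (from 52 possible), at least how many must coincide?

There are 52 possible values for week of the year they joined. With 407 members and 52 categories, by pigeonhole: ceiling(407/52).

Final answer: 8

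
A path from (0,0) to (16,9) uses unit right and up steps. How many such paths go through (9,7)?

Paths (0,0)->(9,7): C(16,7) = 11440.
Paths (9,7)->(16,9): C(9,2) = 36.
By multiplication principle: 11440 x 36.

Final answer: 411840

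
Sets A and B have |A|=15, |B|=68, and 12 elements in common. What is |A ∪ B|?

|A union B| = |A| + |B| - |A intersect B| = 15 + 68 - 12.

Final answer: 71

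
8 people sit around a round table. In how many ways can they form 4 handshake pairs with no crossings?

The structures are counted by the Catalan number C_n. Here n = 8/2 = 4.
Using C_0 = 1 and C_(k+1) = C_k x 2(2k+1)/(k+2), build up term by term: C_1=1, C_2=2, C_3=5, C_4=14.

Final answer: C_{4} = 14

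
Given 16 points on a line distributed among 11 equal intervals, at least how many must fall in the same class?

By pigeonhole with 16 objects and 11 categories: ceiling(16/11).

Final answer: 2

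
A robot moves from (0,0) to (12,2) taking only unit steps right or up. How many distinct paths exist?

Each path has 12 right steps and 2 up steps in some order (14 steps total).
Choose which 2 of the 14 steps are up: C(14,2).

Final answer: C(14,2) = 91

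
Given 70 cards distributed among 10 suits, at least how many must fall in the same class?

By pigeonhole with 70 objects and 10 categories: ceiling(70/10).

Final answer: 7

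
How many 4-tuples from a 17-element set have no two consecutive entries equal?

First character: 17 choices. Each subsequent: 16 choices (must differ from the previous one).
Total: 17 x 16^3.

Final answer: 17 x 16^{3} = 69632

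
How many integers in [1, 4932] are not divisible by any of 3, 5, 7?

|div by 3|=1644, |div by 5|=986, |div by 7|=704.
|div by 3&5|=328, |div by 3&7|=234, |div by 5&7|=140, |div by all|=46.
By inclusion-exclusion, divisible by at least one: 1644+986+704-328-234-140+46 = 2678.
Not divisible by any: 4932 - 2678.

Final answer: 2254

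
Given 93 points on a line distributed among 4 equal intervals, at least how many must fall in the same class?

By pigeonhole with 93 objects and 4 categories: ceiling(93/4).

Final answer: 24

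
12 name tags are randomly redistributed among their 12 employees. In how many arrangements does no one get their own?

Derangements satisfy D(n) = (n-1)(D(n-1) + D(n-2)), starting from D(0)=1, D(1)=0.
D(2) = 1 x (0 + 1) = 1
D(3) = 2 x (1 + 0) = 2
D(4) = 3 x (2 + 1) = 9
D(5) = 4 x (9 + 2) = 44
D(6) = 5 x (44 + 9) = 265
D(7) = 6 x (265 + 44) = 1854
D(8) = 7 x (1854 + 265) = 14833
D(9) = 8 x (14833 + 1854) = 133496
D(10) = 9 x (133496 + 14833) = 1334961
D(11) = 10 x (1334961 + 133496) = 14684570
D(12) = 11 x (D(11) + D(10)) = 11 x (14684570 + 1334961)

Final answer: D(12) = 176214841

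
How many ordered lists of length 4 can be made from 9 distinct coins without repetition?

P(9,4) = 9!/(9-4)! = 9!/5!.

Final answer: P(9,4) = 3024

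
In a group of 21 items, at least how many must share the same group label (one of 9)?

There are 9 possible values for group label (one of 9). With 21 items and 9 categories, by pigeonhole: ceiling(21/9).

Final answer: 3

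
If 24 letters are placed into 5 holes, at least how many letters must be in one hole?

By the pigeonhole principle: ceiling(24/5).

Final answer: 5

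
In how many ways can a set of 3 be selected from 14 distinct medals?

C(14,3) = 14!/(3! x (14-3)!).

Final answer: C(14,3) = 364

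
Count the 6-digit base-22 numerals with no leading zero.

Leading digit: 21 options (nonzero). Other 5 digit(s): 22 options each.
Total: 21 x 22^5.

Final answer: 108226272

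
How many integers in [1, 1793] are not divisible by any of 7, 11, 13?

|div by 7|=256, |div by 11|=163, |div by 13|=137.
|div by 7&11|=23, |div by 7&13|=19, |div by 11&13|=12, |div by all|=1.
By inclusion-exclusion, divisible by at least one: 256+163+137-23-19-12+1 = 503.
Not divisible by any: 1793 - 503.

Final answer: 1290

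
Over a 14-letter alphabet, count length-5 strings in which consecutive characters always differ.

First character: 14 choices. Each subsequent: 13 choices (must differ from the previous one).
Total: 14 x 13^4.

Final answer: 14 x 13^{4} = 399854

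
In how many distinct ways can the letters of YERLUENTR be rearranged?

Letters (E:2, L:1, N:1, R:2, T:1, U:1, Y:1). Total letters: 9.
Permutations = 9!/(2! x 2!).

Final answer: 90720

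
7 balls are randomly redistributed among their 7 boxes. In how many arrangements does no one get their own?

D(n) = (n-1)(D(n-1) + D(n-2)), D(0)=1, D(1)=0.
D(2) = 1 x (0 + 1) = 1
D(3) = 2 x (1 + 0) = 2
D(4) = 3 x (2 + 1) = 9
D(5) = 4 x (9 + 2) = 44
D(6) = 5 x (44 + 9) = 265
D(7) = 6 x (D(6) + D(5)) = 6 x (265 + 44)

Final answer: D(7) = 1854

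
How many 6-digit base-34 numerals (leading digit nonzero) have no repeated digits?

The leading digit has 33 choices (anything but zero); the next has 33 (anything but the first), then 32, and so on, one fewer each time.
Total: 33 x 33 x 32 x 31 x 30 x 29.

Final answer: 939850560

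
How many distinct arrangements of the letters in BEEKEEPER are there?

Letters (B:1, E:5, K:1, P:1, R:1). Total letters: 9.
Permutations = 9!/(5!).

Final answer: 3024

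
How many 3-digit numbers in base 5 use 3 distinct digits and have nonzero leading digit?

First digit: 4 (nonzero). Second: 4 (not first). Third: 3, etc.
Total: 4 x 4 x 3.

Final answer: 48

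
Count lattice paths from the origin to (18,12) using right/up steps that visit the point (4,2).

Paths (0,0)->(4,2): C(6,2) = 15.
Paths (4,2)->(18,12): C(24,10) = 1961256.
By multiplication principle: 15 x 1961256.

Final answer: 29418840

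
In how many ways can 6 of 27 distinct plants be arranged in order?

P(27,6) = 27!/(27-6)! = 27!/21!.

Final answer: P(27,6) = 213127200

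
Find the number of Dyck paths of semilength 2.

Total monotonic paths to (2,2): C(4,2) = 6.
Reflecting each bad path at its first crossing gives a bijection with paths to (1,3): C(4,3) = 4.
Valid Dyck paths: 6 - 4.
(Equivalently, C_{2} = C(4,2)/3 = 6/3.)

Final answer: C_{2} = 2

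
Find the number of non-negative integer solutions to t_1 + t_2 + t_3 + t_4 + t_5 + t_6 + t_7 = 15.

Stars and bars with 15 stars and 6 bars:
C(15+7-1, 7-1) = C(21,6).

Final answer: C(21,6) = 54264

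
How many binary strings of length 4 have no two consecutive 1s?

A valid string ends in 0 (append to any length-(n-1) valid string) or in 01 (append to any length-(n-2) valid string), so a(n) = a(n-1) + a(n-2) with a(1)=2, a(2)=3.
Computing successive values: a(1)=2, a(2)=3, a(3)=5, a(4)=8.

Final answer: 8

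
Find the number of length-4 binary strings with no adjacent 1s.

Classify by the final bit: ...0 gives a(n-1) strings, ...01 gives a(n-2) strings. Thus a(n) = a(n-1) + a(n-2) with a(1)=2, a(2)=3.
Building up term by term: a(1)=2, a(2)=3, a(3)=5, a(4)=8.

Final answer: 8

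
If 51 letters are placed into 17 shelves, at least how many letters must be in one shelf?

By the pigeonhole principle: ceiling(51/17).

Final answer: 3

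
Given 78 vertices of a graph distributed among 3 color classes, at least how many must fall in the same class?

By pigeonhole with 78 objects and 3 categories: ceiling(78/3).

Final answer: 26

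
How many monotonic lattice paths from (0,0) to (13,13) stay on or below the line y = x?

Total monotonic paths to (13,13): C(26,13) = 10400600.
Reflecting each bad path at its first crossing gives a bijection with paths to (12,14): C(26,14) = 9657700.
Valid Dyck paths: 10400600 - 9657700.
(This is the Catalan number C_{13}.)

Final answer: C_{13} = 742900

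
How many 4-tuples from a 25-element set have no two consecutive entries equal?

Let g(n) count such strings. g(1) = 25, and each valid string of length n-1 extends in 24 ways (any symbol but the last), so g(n) = 24 g(n-1).
Total: g(4) = 25 x 24^3.

Final answer: 25 x 24^{3} = 345600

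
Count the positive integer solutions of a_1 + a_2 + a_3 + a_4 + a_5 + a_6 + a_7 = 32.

Substitute a'_i = a_i - 1 (so a'_i >= 0). Then sum a'_i = 32 - 7 = 25.
Stars and bars: C(25+7-1, 7-1) = C(31,6).

Final answer: C(31,6) = 736281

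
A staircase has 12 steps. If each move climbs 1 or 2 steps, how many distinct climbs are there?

Condition on the final move: it is a 1-step (f(n-1) ways to get there) or a 2-step (f(n-2) ways), so f(n) = f(n-1) + f(n-2), with f(1)=1, f(2)=2.
Building up term by term: f(1)=1, f(2)=2, f(3)=3, f(4)=5, f(5)=8, f(6)=13, f(7)=21, f(8)=34, f(9)=55, f(10)=89, f(11)=144, f(12)=233.

Final answer: 233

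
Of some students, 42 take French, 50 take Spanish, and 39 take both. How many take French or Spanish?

|A union B| = |A| + |B| - |A intersect B| = 42 + 50 - 39.

Final answer: 53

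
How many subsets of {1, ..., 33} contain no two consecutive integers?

Let a(n) count such subsets of {1, ..., n}. Either n is excluded (a(n-1) ways) or n is included, forcing n-1 out (a(n-2) ways), so a(n) = a(n-1) + a(n-2) with a(1)=2, a(2)=3.
Computing successive values: a(1)=2, a(2)=3, a(3)=5, a(4)=8, a(5)=13, a(6)=21, a(7)=34, a(8)=55, a(9)=89, a(10)=144, a(11)=233, a(12)=377, a(13)=610, a(14)=987, a(15)=1597, a(16)=2584, a(17)=4181, a(18)=6765, a(19)=10946, a(20)=17711, a(21)=28657, a(22)=46368, a(23)=75025, a(24)=121393, a(25)=196418, a(26)=317811, a(27)=514229, a(28)=832040, a(29)=1346269, a(30)=2178309, a(31)=3524578, a(32)=5702887, a(33)=9227465.

Final answer: 9227465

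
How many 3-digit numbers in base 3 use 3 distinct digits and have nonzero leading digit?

First digit: 2 (nonzero). Second: 2 (not first). Third: 1, etc.
Total: 2 x 2 x 1.

Final answer: 4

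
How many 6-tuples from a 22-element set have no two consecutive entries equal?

First character: 22 choices. Each subsequent: 21 choices (must differ from the previous one).
Total: 22 x 21^5.

Final answer: 22 x 21^{5} = 89850222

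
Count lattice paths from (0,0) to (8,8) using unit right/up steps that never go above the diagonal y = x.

Total monotonic paths to (8,8): C(16,8) = 12870.
By the reflection principle, paths that go above the diagonal number C(16,9) = 11440.
Valid Dyck paths: 12870 - 11440.
(This is the Catalan number C_{8}.)

Final answer: C_{8} = 1430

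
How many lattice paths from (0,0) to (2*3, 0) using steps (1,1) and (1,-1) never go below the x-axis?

Total monotonic paths to (3,3): C(6,3) = 20.
A path is bad iff it touches y = x + 1; reflecting its initial segment maps bad paths bijectively onto all paths to (2,4), of which there are C(6,4) = 15.
Valid Dyck paths: 20 - 15.
(This is the Catalan number C_{3}.)

Final answer: C_{3} = 5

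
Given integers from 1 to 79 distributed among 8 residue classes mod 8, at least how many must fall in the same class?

By pigeonhole with 79 objects and 8 categories: ceiling(79/8).

Final answer: 10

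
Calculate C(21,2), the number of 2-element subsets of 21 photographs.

C(21,2) = 21!/(2! x (21-2)!).

Final answer: C(21,2) = 210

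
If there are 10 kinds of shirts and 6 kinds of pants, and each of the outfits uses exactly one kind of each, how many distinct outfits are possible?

By the multiplication principle: 10 x 6.

Final answer: 60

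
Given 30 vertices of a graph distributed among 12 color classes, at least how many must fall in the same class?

By pigeonhole with 30 objects and 12 categories: ceiling(30/12).

Final answer: 3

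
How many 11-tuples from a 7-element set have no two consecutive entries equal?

First character: 7 choices. Each subsequent: 6 choices (must differ from the previous one).
Total: 7 x 6^10.

Final answer: 7 x 6^{10} = 423263232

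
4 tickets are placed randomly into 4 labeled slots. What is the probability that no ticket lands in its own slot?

Use the recurrence D(n) = (n-1)(D(n-1) + D(n-2)) with D(0)=1, D(1)=0.
Building up: D(2)=1, D(3)=2, D(4)=9.
Total arrangements: 4! = 24.
Probability = D(4)/4! = 3/8.

Final answer: D(4)/4! = 9/24 = 0.375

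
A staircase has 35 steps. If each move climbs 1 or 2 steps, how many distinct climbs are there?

Let f(n) be the number of climbs. Removing the last move (1 or 2 steps) gives f(n) = f(n-1) + f(n-2); base cases f(1)=1, f(2)=2.
Building up term by term: f(1)=1, f(2)=2, f(3)=3, f(4)=5, f(5)=8, f(6)=13, f(7)=21, f(8)=34, f(9)=55, f(10)=89, f(11)=144, f(12)=233, f(13)=377, f(14)=610, f(15)=987, f(16)=1597, f(17)=2584, f(18)=4181, f(19)=6765, f(20)=10946, f(21)=17711, f(22)=28657, f(23)=46368, f(24)=75025, f(25)=121393, f(26)=196418, f(27)=317811, f(28)=514229, f(29)=832040, f(30)=1346269, f(31)=2178309, f(32)=3524578, f(33)=5702887, f(34)=9227465, f(35)=14930352.

Final answer: 14930352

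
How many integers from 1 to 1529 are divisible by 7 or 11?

Multiples of 7: 218. Multiples of 11: 139. Of both (lcm=77): 19.
By inclusion-exclusion: 218 + 139 - 19.

Final answer: 338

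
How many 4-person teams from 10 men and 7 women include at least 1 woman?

Sum over valid woman counts:
C(7,1)C(10,3) = 840
C(7,2)C(10,2) = 945
C(7,3)C(10,1) = 350
C(7,4)C(10,0) = 35
Total: 840 + 945 + 350 + 35.

Final answer: 2170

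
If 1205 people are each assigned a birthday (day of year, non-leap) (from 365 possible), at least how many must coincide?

There are 365 possible values for birthday (day of year, non-leap). With 1205 people and 365 categories, by pigeonhole: ceiling(1205/365).

Final answer: 4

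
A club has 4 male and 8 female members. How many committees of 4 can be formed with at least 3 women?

Sum over valid woman counts:
C(8,3)C(4,1) = 224
C(8,4)C(4,0) = 70
Total: 224 + 70.

Final answer: 294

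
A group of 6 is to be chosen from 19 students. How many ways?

C(19,6) = 19!/(6! x 13!).

Final answer: \binom{19}{6} = 27132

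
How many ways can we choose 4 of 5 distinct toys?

C(5,4) = 5!/(4! x (5-4)!).

Final answer: C(5,4) = 5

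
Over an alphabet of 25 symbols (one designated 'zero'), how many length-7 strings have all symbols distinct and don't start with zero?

First digit: 24 (nonzero). Second: 24 (not first). Third: 23, etc.
Total: 24 x 24 x 23 x 22 x 21 x 20 x 19.

Final answer: 2325818880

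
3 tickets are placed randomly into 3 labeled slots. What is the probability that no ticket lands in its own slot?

Derangements satisfy D(n) = (n-1)(D(n-1) + D(n-2)), starting from D(0)=1, D(1)=0.
Building up: D(2)=1, D(3)=2.
Total arrangements: 3! = 6.
Probability = D(3)/3! = 1/3.

Final answer: D(3)/3! = 2/6 = 0.333333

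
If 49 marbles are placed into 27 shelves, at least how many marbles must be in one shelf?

By the pigeonhole principle: ceiling(49/27).

Final answer: 2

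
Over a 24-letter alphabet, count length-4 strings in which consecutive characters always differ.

Let g(n) count such strings. g(1) = 24, and each valid string of length n-1 extends in 23 ways (any symbol but the last), so g(n) = 23 g(n-1).
Total: g(4) = 24 x 23^3.

Final answer: 24 x 23^{3} = 292008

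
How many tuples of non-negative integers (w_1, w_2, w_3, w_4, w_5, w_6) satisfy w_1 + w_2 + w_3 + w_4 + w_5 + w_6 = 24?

Stars and bars with 24 stars and 5 bars:
C(24+6-1, 6-1) = C(29,5).

Final answer: C(29,5) = 118755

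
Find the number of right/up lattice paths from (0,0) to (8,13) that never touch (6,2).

Total paths to (8,13): C(21,13) = 203490.
Paths through (6,2): C(8,2) x C(13,11) = 2184.
Avoiding (6,2): 203490 - 2184.

Final answer: 201306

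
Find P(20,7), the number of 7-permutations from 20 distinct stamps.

P(20,7) = 20!/(20-7)! = 20!/13!.

Final answer: P(20,7) = 390700800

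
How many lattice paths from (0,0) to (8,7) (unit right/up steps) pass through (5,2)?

Paths (0,0)->(5,2): C(7,2) = 21.
Paths (5,2)->(8,7): C(8,5) = 56.
By multiplication principle: 21 x 56.

Final answer: 1176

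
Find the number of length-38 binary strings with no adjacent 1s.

Classify by the final bit: ...0 gives a(n-1) strings, ...01 gives a(n-2) strings. Thus a(n) = a(n-1) + a(n-2) with a(1)=2, a(2)=3.
Computing successive values: a(1)=2, a(2)=3, a(3)=5, a(4)=8, a(5)=13, a(6)=21, a(7)=34, a(8)=55, a(9)=89, a(10)=144, a(11)=233, a(12)=377, a(13)=610, a(14)=987, a(15)=1597, a(16)=2584, a(17)=4181, a(18)=6765, a(19)=10946, a(20)=17711, a(21)=28657, a(22)=46368, a(23)=75025, a(24)=121393, a(25)=196418, a(26)=317811, a(27)=514229, a(28)=832040, a(29)=1346269, a(30)=2178309, a(31)=3524578, a(32)=5702887, a(33)=9227465, a(34)=14930352, a(35)=24157817, a(36)=39088169, a(37)=63245986, a(38)=102334155.

Final answer: 102334155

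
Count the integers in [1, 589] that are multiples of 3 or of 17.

Multiples of 3: 196. Multiples of 17: 34. Of both (lcm=51): 11.
By inclusion-exclusion: 196 + 34 - 11.

Final answer: 219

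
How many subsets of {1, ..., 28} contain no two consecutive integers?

Condition on whether n belongs to the subset: if not, any valid subset of {1, ..., n-1} works (a(n-1)); if so, n-1 is excluded and the rest is a valid subset of {1, ..., n-2} (a(n-2)). Hence a(n) = a(n-1) + a(n-2), a(1)=2, a(2)=3.
Iterating the recurrence: a(1)=2, a(2)=3, a(3)=5, a(4)=8, a(5)=13, a(6)=21, a(7)=34, a(8)=55, a(9)=89, a(10)=144, a(11)=233, a(12)=377, a(13)=610, a(14)=987, a(15)=1597, a(16)=2584, a(17)=4181, a(18)=6765, a(19)=10946, a(20)=17711, a(21)=28657, a(22)=46368, a(23)=75025, a(24)=121393, a(25)=196418, a(26)=317811, a(27)=514229, a(28)=832040.

Final answer: 832040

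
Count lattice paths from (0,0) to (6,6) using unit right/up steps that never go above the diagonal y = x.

Total monotonic paths to (6,6): C(12,6) = 924.
By the reflection principle, paths that go above the diagonal number C(12,7) = 792.
Valid Dyck paths: 924 - 792.
(These counts are the Catalan numbers.)

Final answer: C_{6} = 132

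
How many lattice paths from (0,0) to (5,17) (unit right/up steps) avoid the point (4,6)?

Total paths to (5,17): C(22,17) = 26334.
Paths through (4,6): C(10,6) x C(12,11) = 2520.
Avoiding (4,6): 26334 - 2520.

Final answer: 23814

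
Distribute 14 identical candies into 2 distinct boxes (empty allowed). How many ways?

Stars and bars: C(n+k-1, k-1) = C(15,1).

Final answer: C(15,1) = 15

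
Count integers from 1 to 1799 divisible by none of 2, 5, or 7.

|div by 2|=899, |div by 5|=359, |div by 7|=257.
|div by 2&5|=179, |div by 2&7|=128, |div by 5&7|=51, |div by all|=25.
By inclusion-exclusion, divisible by at least one: 899+359+257-179-128-51+25 = 1182.
Not divisible by any: 1799 - 1182.

Final answer: 617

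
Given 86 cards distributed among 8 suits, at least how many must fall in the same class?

By pigeonhole with 86 objects and 8 categories: ceiling(86/8).

Final answer: 11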